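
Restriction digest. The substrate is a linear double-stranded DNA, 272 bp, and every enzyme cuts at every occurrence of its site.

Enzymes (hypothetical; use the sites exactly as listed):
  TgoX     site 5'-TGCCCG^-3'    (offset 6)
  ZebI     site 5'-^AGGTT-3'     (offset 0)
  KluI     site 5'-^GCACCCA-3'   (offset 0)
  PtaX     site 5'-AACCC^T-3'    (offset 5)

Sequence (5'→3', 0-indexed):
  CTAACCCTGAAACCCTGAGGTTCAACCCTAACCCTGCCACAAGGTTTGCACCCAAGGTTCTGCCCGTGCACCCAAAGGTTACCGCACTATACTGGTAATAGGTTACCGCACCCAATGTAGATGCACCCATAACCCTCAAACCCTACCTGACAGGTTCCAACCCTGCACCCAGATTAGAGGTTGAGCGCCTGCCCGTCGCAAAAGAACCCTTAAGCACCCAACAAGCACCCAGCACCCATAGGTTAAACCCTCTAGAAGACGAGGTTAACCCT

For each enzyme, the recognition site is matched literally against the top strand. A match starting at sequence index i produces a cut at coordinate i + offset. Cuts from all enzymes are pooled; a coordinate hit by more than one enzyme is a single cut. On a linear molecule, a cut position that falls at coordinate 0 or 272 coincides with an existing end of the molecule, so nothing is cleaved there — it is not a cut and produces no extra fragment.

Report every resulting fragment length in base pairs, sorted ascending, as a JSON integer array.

Per-enzyme occurrences:
  TgoX TGCCCG/6: at [60, 189] ⇒ [66, 195]
  ZebI AGGTT/0: at [17, 41, 54, 75, 99, 151, 177, 239, 261] ⇒ [17, 41, 54, 75, 99, 151, 177, 239, 261]
  KluI GCACCCA/0: at [47, 67, 107, 122, 164, 213, 224, 231] ⇒ [47, 67, 107, 122, 164, 213, 224, 231]
  PtaX AACCCT/5: at [2, 10, 23, 29, 130, 138, 158, 204, 245, 266] ⇒ [7, 15, 28, 34, 135, 143, 163, 209, 250, 271]

All cut coordinates (distinct, sorted): [7, 15, 17, 28, 34, 41, 47, 54, 66, 67, 75, 99, 107, 122, 135, 143, 151, 163, 164, 177, 195, 209, 213, 224, 231, 239, 250, 261, 271]

Fragments:
  [0,7): 7 bp
  [7,15): 8 bp
  [15,17): 2 bp
  [17,28): 11 bp
  [28,34): 6 bp
  [34,41): 7 bp
  [41,47): 6 bp
  [47,54): 7 bp
  [54,66): 12 bp
  [66,67): 1 bp
  [67,75): 8 bp
  [75,99): 24 bp
  [99,107): 8 bp
  [107,122): 15 bp
  [122,135): 13 bp
  [135,143): 8 bp
  [143,151): 8 bp
  [151,163): 12 bp
  [163,164): 1 bp
  [164,177): 13 bp
  [177,195): 18 bp
  [195,209): 14 bp
  [209,213): 4 bp
  [213,224): 11 bp
  [224,231): 7 bp
  [231,239): 8 bp
  [239,250): 11 bp
  [250,261): 11 bp
  [261,271): 10 bp
  [271,272): 1 bp

[1,1,1,2,4,6,6,7,7,7,7,8,8,8,8,8,8,10,11,11,11,11,12,12,13,13,14,15,18,24]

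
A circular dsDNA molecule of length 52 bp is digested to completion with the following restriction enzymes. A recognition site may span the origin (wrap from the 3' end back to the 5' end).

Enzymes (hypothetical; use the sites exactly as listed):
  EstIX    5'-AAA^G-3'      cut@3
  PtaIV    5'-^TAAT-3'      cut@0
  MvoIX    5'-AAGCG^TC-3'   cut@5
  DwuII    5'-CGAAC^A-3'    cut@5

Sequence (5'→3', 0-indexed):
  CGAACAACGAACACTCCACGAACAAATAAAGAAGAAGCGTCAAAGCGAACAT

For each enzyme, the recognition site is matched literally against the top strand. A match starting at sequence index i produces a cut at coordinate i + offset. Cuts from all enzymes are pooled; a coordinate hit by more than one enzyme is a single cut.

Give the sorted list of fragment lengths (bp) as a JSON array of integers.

[5,6,7,7,7,9,11]

Per-enzyme occurrences:
  EstIX AAAG/3: at [27, 41] ⇒ [30, 44]
  PtaIV (TAAT, off=0): no sites
  MvoIX AAGCGTC/5: at [34] ⇒ [39]
  DwuII CGAACA/5: at [0, 7, 18, 45] ⇒ [5, 12, 23, 50]

All cut coordinates (distinct, sorted): [5, 12, 23, 30, 39, 44, 50]

Fragments:
  5→12: 7 bp
  12→23: 11 bp
  23→30: 7 bp
  30→39: 9 bp
  39→44: 5 bp
  44→50: 6 bp
  50→5 (wrap): 52-50+5 = 7 bp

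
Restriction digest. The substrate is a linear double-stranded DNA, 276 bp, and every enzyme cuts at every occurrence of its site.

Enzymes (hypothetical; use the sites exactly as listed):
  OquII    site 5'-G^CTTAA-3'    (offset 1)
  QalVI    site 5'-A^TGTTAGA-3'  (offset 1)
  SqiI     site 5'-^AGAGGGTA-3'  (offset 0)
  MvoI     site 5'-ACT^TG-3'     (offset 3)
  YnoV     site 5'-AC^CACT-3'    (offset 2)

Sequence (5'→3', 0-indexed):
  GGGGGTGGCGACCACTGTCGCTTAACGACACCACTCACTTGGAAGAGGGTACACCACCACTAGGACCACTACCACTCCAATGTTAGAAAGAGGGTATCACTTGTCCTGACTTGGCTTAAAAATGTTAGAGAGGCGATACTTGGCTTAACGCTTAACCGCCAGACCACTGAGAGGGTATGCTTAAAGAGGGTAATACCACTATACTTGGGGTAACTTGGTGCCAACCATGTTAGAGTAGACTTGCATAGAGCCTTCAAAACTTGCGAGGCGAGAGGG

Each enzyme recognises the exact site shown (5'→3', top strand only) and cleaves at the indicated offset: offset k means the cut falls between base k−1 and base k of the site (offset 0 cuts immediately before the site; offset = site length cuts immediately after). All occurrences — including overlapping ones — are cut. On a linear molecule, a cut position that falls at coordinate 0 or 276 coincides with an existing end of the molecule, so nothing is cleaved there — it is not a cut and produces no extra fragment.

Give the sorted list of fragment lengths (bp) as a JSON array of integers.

Per-enzyme occurrences:
  OquII GCTTAA/1: at [19, 113, 142, 149, 178] ⇒ [20, 114, 143, 150, 179]
  QalVI ATGTTAGA/1: at [79, 121, 226] ⇒ [80, 122, 227]
  SqiI AGAGGGTA/0: at [43, 88, 169, 184] ⇒ [43, 88, 169, 184]
  MvoI ACTTG/3: at [36, 98, 108, 137, 202, 212, 238, 258] ⇒ [39, 101, 111, 140, 205, 215, 241, 261]
  YnoV ACCACT/2: at [10, 29, 55, 64, 70, 162, 194] ⇒ [12, 31, 57, 66, 72, 164, 196]

Pooled cuts: [12, 20, 31, 39, 43, 57, 66, 72, 80, 88, 101, 111, 114, 122, 140, 143, 150, 164, 169, 179, 184, 196, 205, 215, 227, 241, 261]

Fragments:
  [0,12): 12 bp
  [12,20): 8 bp
  [20,31): 11 bp
  [31,39): 8 bp
  [39,43): 4 bp
  [43,57): 14 bp
  [57,66): 9 bp
  [66,72): 6 bp
  [72,80): 8 bp
  [80,88): 8 bp
  [88,101): 13 bp
  [101,111): 10 bp
  [111,114): 3 bp
  [114,122): 8 bp
  [122,140): 18 bp
  [140,143): 3 bp
  [143,150): 7 bp
  [150,164): 14 bp
  [164,169): 5 bp
  [169,179): 10 bp
  [179,184): 5 bp
  [184,196): 12 bp
  [196,205): 9 bp
  [205,215): 10 bp
  [215,227): 12 bp
  [227,241): 14 bp
  [241,261): 20 bp
  [261,276): 15 bp

[3,3,4,5,5,6,7,8,8,8,8,8,9,9,10,10,10,11,12,12,12,13,14,14,14,15,18,20]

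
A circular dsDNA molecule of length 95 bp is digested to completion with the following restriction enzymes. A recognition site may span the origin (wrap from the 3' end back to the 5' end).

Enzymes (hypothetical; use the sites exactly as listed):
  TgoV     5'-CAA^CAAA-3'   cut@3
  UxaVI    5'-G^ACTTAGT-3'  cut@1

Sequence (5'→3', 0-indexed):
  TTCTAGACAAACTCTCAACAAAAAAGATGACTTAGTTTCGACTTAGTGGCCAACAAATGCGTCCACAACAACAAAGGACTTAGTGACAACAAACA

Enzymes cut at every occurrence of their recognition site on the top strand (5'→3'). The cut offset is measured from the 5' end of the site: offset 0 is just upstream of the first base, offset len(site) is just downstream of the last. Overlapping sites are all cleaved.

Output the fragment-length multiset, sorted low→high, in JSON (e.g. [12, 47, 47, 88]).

Per-enzyme occurrences:
  TgoV CAACAAA/3: at [15, 50, 68, 86] ⇒ [18, 53, 71, 89]
  UxaVI GACTTAGT/1: at [28, 39, 76] ⇒ [29, 40, 77]

All cut coordinates (distinct, sorted): [18, 29, 40, 53, 71, 77, 89]

Fragments:
  18→29: 11 bp
  29→40: 11 bp
  40→53: 13 bp
  53→71: 18 bp
  71→77: 6 bp
  77→89: 12 bp
  89→18 (wrap): 95-89+18 = 24 bp

[6,11,11,12,13,18,24]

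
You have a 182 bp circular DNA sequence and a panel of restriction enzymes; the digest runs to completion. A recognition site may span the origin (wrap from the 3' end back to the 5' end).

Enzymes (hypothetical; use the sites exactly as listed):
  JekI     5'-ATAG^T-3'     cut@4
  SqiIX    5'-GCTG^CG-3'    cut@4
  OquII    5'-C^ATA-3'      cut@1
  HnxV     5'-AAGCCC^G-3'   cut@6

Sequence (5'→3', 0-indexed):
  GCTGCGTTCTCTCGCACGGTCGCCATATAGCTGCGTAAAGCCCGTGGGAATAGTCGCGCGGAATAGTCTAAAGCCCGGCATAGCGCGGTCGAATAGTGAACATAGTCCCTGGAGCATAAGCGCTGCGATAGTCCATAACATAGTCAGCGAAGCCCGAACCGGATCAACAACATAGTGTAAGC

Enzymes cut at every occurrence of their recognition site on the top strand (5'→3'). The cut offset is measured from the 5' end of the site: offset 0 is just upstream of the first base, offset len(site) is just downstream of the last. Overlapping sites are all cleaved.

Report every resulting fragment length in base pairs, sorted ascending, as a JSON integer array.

[3,3,4,4,4,5,5,6,9,10,10,10,10,10,11,12,13,16,17,20]

Per-enzyme occurrences:
  JekI ATAGT/4: at [49, 62, 92, 101, 127, 139, 171] ⇒ [53, 66, 96, 105, 131, 143, 175]
  SqiIX GCTGCG/4: at [0, 29, 121] ⇒ [4, 33, 125]
  OquII CATA/1: at [23, 78, 100, 114, 133, 138, 170] ⇒ [24, 79, 101, 115, 134, 139, 171]
  HnxV AAGCCCG/6: at [37, 70, 149] ⇒ [43, 76, 155]

All cut coordinates (distinct, sorted): [4, 24, 33, 43, 53, 66, 76, 79, 96, 101, 105, 115, 125, 131, 134, 139, 143, 155, 171, 175]

Fragment lengths:
  4→24: 20 bp
  24→33: 9 bp
  33→43: 10 bp
  43→53: 10 bp
  53→66: 13 bp
  66→76: 10 bp
  76→79: 3 bp
  79→96: 17 bp
  96→101: 5 bp
  101→105: 4 bp
  105→115: 10 bp
  115→125: 10 bp
  125→131: 6 bp
  131→134: 3 bp
  134→139: 5 bp
  139→143: 4 bp
  143→155: 12 bp
  155→171: 16 bp
  171→175: 4 bp
  175→4 (wrap): 182-175+4 = 11 bp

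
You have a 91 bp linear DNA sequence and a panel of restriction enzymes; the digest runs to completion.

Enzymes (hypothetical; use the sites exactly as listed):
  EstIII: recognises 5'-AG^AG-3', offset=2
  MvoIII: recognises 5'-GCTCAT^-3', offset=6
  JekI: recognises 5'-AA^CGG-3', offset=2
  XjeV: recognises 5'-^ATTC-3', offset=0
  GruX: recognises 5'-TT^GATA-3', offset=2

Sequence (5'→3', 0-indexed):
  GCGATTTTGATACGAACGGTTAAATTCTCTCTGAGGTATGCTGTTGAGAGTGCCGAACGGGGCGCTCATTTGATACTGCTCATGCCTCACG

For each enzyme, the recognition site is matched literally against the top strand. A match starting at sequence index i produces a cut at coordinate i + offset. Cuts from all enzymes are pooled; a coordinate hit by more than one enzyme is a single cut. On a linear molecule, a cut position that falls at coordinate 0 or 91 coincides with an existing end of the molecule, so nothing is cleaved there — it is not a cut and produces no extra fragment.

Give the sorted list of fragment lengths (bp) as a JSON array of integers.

[2,7,8,8,8,9,12,12,25]

Scan for sites:
  EstIII (AGAG, off=2): starts [46] → cuts [48]
  MvoIII (GCTCAT, off=6): starts [63, 77] → cuts [69, 83]
  JekI (AACGG, off=2): starts [14, 55] → cuts [16, 57]
  XjeV (ATTC, off=0): starts [23] → cuts [23]
  GruX (TTGATA, off=2): starts [6, 69] → cuts [8, 71]

All cut coordinates (distinct, sorted): [8, 16, 23, 48, 57, 69, 71, 83]

Fragment lengths:
  [0,8): 8 bp
  [8,16): 8 bp
  [16,23): 7 bp
  [23,48): 25 bp
  [48,57): 9 bp
  [57,69): 12 bp
  [69,71): 2 bp
  [71,83): 12 bp
  [83,91): 8 bp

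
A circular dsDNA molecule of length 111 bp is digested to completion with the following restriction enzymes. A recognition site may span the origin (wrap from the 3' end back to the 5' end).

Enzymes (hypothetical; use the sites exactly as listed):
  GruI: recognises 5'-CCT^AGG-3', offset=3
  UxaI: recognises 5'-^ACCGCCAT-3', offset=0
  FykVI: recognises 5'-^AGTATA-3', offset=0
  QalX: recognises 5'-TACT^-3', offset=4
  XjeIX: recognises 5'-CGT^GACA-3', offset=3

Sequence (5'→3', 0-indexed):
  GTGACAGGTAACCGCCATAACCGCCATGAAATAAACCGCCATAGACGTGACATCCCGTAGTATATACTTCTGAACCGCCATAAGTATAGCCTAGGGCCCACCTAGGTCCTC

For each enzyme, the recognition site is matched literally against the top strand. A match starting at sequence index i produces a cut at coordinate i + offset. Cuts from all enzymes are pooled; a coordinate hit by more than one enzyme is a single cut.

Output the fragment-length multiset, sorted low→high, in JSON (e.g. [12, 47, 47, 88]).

[5,8,9,9,10,10,10,10,11,14,15]

Per-enzyme occurrences:
  GruI CCTAGG/3: at [89, 100] ⇒ [92, 103]
  UxaI ACCGCCAT/0: at [10, 19, 34, 73] ⇒ [10, 19, 34, 73]
  FykVI AGTATA/0: at [58, 82] ⇒ [58, 82]
  QalX TACT/4: at [64] ⇒ [68]
  XjeIX CGTGACA/3: at [45, 110] ⇒ [2, 48]

Pooled cuts: [2, 10, 19, 34, 48, 58, 68, 73, 82, 92, 103]

Fragment lengths:
  2→10: 8 bp
  10→19: 9 bp
  19→34: 15 bp
  34→48: 14 bp
  48→58: 10 bp
  58→68: 10 bp
  68→73: 5 bp
  73→82: 9 bp
  82→92: 10 bp
  92→103: 11 bp
  103→2 (wrap): 111-103+2 = 10 bp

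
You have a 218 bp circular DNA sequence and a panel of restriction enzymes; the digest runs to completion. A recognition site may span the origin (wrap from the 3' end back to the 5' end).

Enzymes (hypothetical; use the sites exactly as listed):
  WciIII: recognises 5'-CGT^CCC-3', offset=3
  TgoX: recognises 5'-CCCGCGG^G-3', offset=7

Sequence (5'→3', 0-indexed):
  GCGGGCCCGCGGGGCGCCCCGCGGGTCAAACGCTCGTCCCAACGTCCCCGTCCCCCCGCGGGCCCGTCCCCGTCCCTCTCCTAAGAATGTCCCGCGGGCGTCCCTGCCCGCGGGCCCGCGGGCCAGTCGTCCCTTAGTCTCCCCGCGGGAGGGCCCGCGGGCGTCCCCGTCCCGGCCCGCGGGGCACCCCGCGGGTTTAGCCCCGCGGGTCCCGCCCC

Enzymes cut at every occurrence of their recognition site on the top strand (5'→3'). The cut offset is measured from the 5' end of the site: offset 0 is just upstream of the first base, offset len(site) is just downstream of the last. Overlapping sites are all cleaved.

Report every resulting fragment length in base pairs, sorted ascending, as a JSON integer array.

[4,4,6,6,6,6,8,8,8,9,10,12,12,12,12,12,13,14,14,18,24]

Per-enzyme occurrences:
  WciIII CGTCCC/3: at [34, 42, 48, 64, 70, 98, 127, 161, 167] ⇒ [37, 45, 51, 67, 73, 101, 130, 164, 170]
  TgoX CCCGCGGG/7: at [5, 17, 54, 90, 106, 114, 141, 153, 175, 187, 201, 215] ⇒ [4, 12, 24, 61, 97, 113, 121, 148, 160, 182, 194, 208]

All cut coordinates (distinct, sorted): [4, 12, 24, 37, 45, 51, 61, 67, 73, 97, 101, 113, 121, 130, 148, 160, 164, 170, 182, 194, 208]

Fragments:
  4→12: 8 bp
  12→24: 12 bp
  24→37: 13 bp
  37→45: 8 bp
  45→51: 6 bp
  51→61: 10 bp
  61→67: 6 bp
  67→73: 6 bp
  73→97: 24 bp
  97→101: 4 bp
  101→113: 12 bp
  113→121: 8 bp
  121→130: 9 bp
  130→148: 18 bp
  148→160: 12 bp
  160→164: 4 bp
  164→170: 6 bp
  170→182: 12 bp
  182→194: 12 bp
  194→208: 14 bp
  208→4 (wrap): 218-208+4 = 14 bp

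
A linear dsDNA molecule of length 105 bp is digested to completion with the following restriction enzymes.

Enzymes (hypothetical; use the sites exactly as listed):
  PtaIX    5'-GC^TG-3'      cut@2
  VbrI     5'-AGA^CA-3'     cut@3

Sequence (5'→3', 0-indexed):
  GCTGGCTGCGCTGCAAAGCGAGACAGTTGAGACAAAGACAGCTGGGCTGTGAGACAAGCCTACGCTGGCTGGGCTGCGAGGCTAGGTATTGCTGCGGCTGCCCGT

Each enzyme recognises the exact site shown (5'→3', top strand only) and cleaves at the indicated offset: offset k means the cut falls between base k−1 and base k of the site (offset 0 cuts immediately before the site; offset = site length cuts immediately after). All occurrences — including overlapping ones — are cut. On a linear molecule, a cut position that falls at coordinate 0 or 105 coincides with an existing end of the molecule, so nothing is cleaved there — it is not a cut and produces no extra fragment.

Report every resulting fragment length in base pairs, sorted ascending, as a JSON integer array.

[2,4,4,4,5,5,5,6,6,7,7,9,11,12,18]

Scan for sites:
  PtaIX (GCTG, off=2): starts [0, 4, 9, 40, 45, 63, 67, 72, 90, 96] → cuts [2, 6, 11, 42, 47, 65, 69, 74, 92, 98]
  VbrI (AGACA, off=3): starts [20, 29, 35, 51] → cuts [23, 32, 38, 54]

All cut coordinates (distinct, sorted): [2, 6, 11, 23, 32, 38, 42, 47, 54, 65, 69, 74, 92, 98]

Fragments:
  [0,2): 2 bp
  [2,6): 4 bp
  [6,11): 5 bp
  [11,23): 12 bp
  [23,32): 9 bp
  [32,38): 6 bp
  [38,42): 4 bp
  [42,47): 5 bp
  [47,54): 7 bp
  [54,65): 11 bp
  [65,69): 4 bp
  [69,74): 5 bp
  [74,92): 18 bp
  [92,98): 6 bp
  [98,105): 7 bp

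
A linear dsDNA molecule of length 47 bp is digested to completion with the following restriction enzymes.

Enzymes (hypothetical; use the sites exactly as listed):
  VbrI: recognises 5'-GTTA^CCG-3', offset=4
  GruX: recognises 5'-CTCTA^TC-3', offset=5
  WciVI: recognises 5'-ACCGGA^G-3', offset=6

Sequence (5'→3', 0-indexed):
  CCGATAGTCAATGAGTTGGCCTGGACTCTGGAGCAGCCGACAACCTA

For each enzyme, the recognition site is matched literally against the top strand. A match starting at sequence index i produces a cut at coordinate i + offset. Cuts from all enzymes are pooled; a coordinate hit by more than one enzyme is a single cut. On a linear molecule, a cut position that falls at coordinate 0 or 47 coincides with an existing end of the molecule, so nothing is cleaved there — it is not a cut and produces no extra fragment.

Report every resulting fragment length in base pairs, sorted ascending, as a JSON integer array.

Per-enzyme occurrences:
  VbrI (GTTACCG, off=4): no sites
  GruX (CTCTATC, off=5): no sites
  WciVI (ACCGGAG, off=6): no sites

Pooled cuts: ∅

Fragment lengths:
  no cuts → one linear fragment of 47 bp

[47]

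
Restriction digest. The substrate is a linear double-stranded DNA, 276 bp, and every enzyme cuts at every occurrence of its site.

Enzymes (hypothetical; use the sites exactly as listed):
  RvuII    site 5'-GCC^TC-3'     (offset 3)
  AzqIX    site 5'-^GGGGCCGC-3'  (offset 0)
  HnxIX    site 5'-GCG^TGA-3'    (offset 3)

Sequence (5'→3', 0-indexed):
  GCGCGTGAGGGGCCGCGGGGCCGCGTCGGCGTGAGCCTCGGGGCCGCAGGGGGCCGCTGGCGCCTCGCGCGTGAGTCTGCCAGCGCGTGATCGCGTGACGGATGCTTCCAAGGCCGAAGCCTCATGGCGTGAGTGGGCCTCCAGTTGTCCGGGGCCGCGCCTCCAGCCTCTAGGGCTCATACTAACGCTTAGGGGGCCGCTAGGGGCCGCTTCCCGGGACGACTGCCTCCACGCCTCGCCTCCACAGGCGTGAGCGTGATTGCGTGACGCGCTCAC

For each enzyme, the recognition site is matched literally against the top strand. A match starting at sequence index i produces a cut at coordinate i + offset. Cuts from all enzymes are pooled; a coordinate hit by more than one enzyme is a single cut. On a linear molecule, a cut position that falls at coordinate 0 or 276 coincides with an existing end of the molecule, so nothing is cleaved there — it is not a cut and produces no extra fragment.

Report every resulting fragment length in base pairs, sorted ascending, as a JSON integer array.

Site scan:
  RvuII (GCCTC, off=3): starts [34, 61, 118, 136, 158, 165, 224, 232, 237] → cuts [37, 64, 121, 139, 161, 168, 227, 235, 240]
  AzqIX (GGGGCCGC, off=0): starts [8, 16, 39, 49, 150, 192, 202] → cuts [8, 16, 39, 49, 150, 192, 202]
  HnxIX (GCGTGA, off=3): starts [2, 28, 68, 84, 92, 126, 247, 253, 261] → cuts [5, 31, 71, 87, 95, 129, 250, 256, 264]

All cut coordinates (distinct, sorted): [5, 8, 16, 31, 37, 39, 49, 64, 71, 87, 95, 121, 129, 139, 150, 161, 168, 192, 202, 227, 235, 240, 250, 256, 264]

Fragments:
  [0,5): 5 bp
  [5,8): 3 bp
  [8,16): 8 bp
  [16,31): 15 bp
  [31,37): 6 bp
  [37,39): 2 bp
  [39,49): 10 bp
  [49,64): 15 bp
  [64,71): 7 bp
  [71,87): 16 bp
  [87,95): 8 bp
  [95,121): 26 bp
  [121,129): 8 bp
  [129,139): 10 bp
  [139,150): 11 bp
  [150,161): 11 bp
  [161,168): 7 bp
  [168,192): 24 bp
  [192,202): 10 bp
  [202,227): 25 bp
  [227,235): 8 bp
  [235,240): 5 bp
  [240,250): 10 bp
  [250,256): 6 bp
  [256,264): 8 bp
  [264,276): 12 bp

[2,3,5,5,6,6,7,7,8,8,8,8,8,10,10,10,10,11,11,12,15,15,16,24,25,26]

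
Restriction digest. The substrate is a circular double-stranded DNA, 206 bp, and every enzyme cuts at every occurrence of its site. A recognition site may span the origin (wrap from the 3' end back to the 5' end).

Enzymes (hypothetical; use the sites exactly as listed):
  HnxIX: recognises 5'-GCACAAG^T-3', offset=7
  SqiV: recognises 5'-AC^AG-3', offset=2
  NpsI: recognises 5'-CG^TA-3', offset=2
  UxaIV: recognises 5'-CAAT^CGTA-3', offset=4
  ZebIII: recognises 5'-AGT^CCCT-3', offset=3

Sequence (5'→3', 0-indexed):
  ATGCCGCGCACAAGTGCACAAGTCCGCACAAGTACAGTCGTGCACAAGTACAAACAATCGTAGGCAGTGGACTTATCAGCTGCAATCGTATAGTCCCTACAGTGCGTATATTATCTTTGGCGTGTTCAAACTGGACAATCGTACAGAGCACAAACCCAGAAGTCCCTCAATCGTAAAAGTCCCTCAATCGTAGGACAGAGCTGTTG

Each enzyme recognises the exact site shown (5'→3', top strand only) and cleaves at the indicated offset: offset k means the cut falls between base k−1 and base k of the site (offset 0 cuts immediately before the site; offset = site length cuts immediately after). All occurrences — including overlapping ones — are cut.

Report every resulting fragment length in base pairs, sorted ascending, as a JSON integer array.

Per-enzyme occurrences:
  HnxIX (GCACAAGT, off=7): starts [7, 15, 25, 41] → cuts [14, 22, 32, 48]
  SqiV (ACAG, off=2): starts [33, 98, 142, 194] → cuts [35, 100, 144, 196]
  NpsI (CGTA, off=2): starts [58, 86, 104, 139, 171, 188] → cuts [60, 88, 106, 141, 173, 190]
  UxaIV (CAATCGTA, off=4): starts [54, 82, 135, 167, 184] → cuts [58, 86, 139, 171, 188]
  ZebIII (AGTCCCT, off=3): starts [91, 160, 177] → cuts [94, 163, 180]

All cut coordinates (distinct, sorted): [14, 22, 32, 35, 48, 58, 60, 86, 88, 94, 100, 106, 139, 141, 144, 163, 171, 173, 180, 188, 190, 196]

Fragments:
  14→22: 8 bp
  22→32: 10 bp
  32→35: 3 bp
  35→48: 13 bp
  48→58: 10 bp
  58→60: 2 bp
  60→86: 26 bp
  86→88: 2 bp
  88→94: 6 bp
  94→100: 6 bp
  100→106: 6 bp
  106→139: 33 bp
  139→141: 2 bp
  141→144: 3 bp
  144→163: 19 bp
  163→171: 8 bp
  171→173: 2 bp
  173→180: 7 bp
  180→188: 8 bp
  188→190: 2 bp
  190→196: 6 bp
  196→14 (wrap): 206-196+14 = 24 bp

[2,2,2,2,2,3,3,6,6,6,6,7,8,8,8,10,10,13,19,24,26,33]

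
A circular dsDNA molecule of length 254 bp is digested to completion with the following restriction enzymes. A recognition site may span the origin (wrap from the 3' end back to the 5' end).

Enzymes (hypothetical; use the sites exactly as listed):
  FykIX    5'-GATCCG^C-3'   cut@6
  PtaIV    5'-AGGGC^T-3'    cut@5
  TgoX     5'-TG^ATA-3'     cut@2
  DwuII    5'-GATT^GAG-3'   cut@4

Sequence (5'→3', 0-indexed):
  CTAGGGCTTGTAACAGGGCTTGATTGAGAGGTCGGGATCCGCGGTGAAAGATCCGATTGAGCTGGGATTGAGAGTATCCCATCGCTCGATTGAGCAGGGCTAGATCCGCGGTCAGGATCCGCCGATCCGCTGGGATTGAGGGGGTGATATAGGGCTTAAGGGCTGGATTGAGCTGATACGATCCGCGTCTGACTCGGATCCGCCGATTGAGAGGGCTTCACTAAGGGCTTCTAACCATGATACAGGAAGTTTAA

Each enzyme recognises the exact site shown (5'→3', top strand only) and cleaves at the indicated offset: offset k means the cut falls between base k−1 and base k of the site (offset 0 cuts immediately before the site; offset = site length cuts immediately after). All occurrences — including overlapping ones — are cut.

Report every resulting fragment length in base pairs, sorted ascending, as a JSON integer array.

[6,6,6,6,8,8,8,8,8,9,9,9,10,11,11,12,12,13,16,17,17,22,22]

Per-enzyme occurrences:
  FykIX (GATCCGC, off=6): starts [35, 102, 115, 123, 179, 196] → cuts [41, 108, 121, 129, 185, 202]
  PtaIV (AGGGCT, off=5): starts [2, 14, 95, 150, 158, 211, 223] → cuts [7, 19, 100, 155, 163, 216, 228]
  TgoX (TGATA, off=2): starts [144, 173, 237] → cuts [146, 175, 239]
  DwuII (GATTGAG, off=4): starts [21, 54, 65, 87, 133, 165, 204] → cuts [25, 58, 69, 91, 137, 169, 208]

All cut coordinates (distinct, sorted): [7, 19, 25, 41, 58, 69, 91, 100, 108, 121, 129, 137, 146, 155, 163, 169, 175, 185, 202, 208, 216, 228, 239]

Fragments:
  7→19: 12 bp
  19→25: 6 bp
  25→41: 16 bp
  41→58: 17 bp
  58→69: 11 bp
  69→91: 22 bp
  91→100: 9 bp
  100→108: 8 bp
  108→121: 13 bp
  121→129: 8 bp
  129→137: 8 bp
  137→146: 9 bp
  146→155: 9 bp
  155→163: 8 bp
  163→169: 6 bp
  169→175: 6 bp
  175→185: 10 bp
  185→202: 17 bp
  202→208: 6 bp
  208→216: 8 bp
  216→228: 12 bp
  228→239: 11 bp
  239→7 (wrap): 254-239+7 = 22 bp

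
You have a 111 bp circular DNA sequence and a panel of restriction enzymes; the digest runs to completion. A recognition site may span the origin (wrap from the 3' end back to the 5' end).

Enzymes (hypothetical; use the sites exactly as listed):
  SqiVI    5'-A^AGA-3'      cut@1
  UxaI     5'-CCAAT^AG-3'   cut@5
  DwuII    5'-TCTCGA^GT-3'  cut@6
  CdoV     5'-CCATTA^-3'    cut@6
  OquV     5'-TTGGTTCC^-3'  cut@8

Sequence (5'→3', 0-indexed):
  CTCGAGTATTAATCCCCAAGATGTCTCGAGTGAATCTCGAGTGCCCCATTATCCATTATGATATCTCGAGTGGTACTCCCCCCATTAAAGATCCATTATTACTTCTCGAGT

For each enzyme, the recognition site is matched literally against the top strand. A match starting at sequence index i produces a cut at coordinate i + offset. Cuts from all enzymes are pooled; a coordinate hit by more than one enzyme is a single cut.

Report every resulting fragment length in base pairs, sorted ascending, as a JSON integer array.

[1,7,7,10,11,11,11,11,11,13,18]

Per-enzyme occurrences:
  SqiVI AAGA/1: at [17, 87] ⇒ [18, 88]
  UxaI (CCAATAG, off=5): no sites
  DwuII TCTCGAGT/6: at [23, 34, 63, 103, 110] ⇒ [5, 29, 40, 69, 109]
  CdoV CCATTA/6: at [45, 52, 81, 92] ⇒ [51, 58, 87, 98]
  OquV (TTGGTTCC, off=8): no sites

All cut coordinates (distinct, sorted): [5, 18, 29, 40, 51, 58, 69, 87, 88, 98, 109]

Fragments:
  5→18: 13 bp
  18→29: 11 bp
  29→40: 11 bp
  40→51: 11 bp
  51→58: 7 bp
  58→69: 11 bp
  69→87: 18 bp
  87→88: 1 bp
  88→98: 10 bp
  98→109: 11 bp
  109→5 (wrap): 111-109+5 = 7 bp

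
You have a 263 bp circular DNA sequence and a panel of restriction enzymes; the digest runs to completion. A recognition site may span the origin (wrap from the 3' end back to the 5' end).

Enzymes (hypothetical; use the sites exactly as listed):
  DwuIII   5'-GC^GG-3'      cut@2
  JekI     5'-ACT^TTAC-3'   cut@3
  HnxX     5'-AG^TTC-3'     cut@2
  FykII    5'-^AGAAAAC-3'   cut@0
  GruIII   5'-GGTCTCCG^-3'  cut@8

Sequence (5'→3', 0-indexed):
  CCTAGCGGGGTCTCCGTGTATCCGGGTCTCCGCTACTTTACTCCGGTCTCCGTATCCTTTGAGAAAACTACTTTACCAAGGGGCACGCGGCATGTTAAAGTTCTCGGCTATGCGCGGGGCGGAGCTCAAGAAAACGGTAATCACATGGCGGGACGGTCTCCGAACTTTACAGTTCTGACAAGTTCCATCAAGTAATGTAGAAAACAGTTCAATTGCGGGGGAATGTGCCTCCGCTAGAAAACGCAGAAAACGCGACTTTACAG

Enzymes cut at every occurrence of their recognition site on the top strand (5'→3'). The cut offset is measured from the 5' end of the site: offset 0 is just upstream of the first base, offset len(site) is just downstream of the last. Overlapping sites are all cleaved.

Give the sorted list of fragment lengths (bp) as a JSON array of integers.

Scan for sites:
  DwuIII (GCGG, off=2): starts [4, 86, 113, 118, 147, 214] → cuts [6, 88, 115, 120, 149, 216]
  JekI (ACTTTAC, off=3): starts [34, 69, 163, 254] → cuts [37, 72, 166, 257]
  HnxX (AGTTC, off=2): starts [98, 170, 180, 205] → cuts [100, 172, 182, 207]
  FykII (AGAAAAC, off=0): starts [61, 128, 198, 235, 244] → cuts [61, 128, 198, 235, 244]
  GruIII (GGTCTCCG, off=8): starts [8, 24, 44, 154] → cuts [16, 32, 52, 162]

All cut coordinates (distinct, sorted): [6, 16, 32, 37, 52, 61, 72, 88, 100, 115, 120, 128, 149, 162, 166, 172, 182, 198, 207, 216, 235, 244, 257]

Fragments:
  6→16: 10 bp
  16→32: 16 bp
  32→37: 5 bp
  37→52: 15 bp
  52→61: 9 bp
  61→72: 11 bp
  72→88: 16 bp
  88→100: 12 bp
  100→115: 15 bp
  115→120: 5 bp
  120→128: 8 bp
  128→149: 21 bp
  149→162: 13 bp
  162→166: 4 bp
  166→172: 6 bp
  172→182: 10 bp
  182→198: 16 bp
  198→207: 9 bp
  207→216: 9 bp
  216→235: 19 bp
  235→244: 9 bp
  244→257: 13 bp
  257→6 (wrap): 263-257+6 = 12 bp

[4,5,5,6,8,9,9,9,9,10,10,11,12,12,13,13,15,15,16,16,16,19,21]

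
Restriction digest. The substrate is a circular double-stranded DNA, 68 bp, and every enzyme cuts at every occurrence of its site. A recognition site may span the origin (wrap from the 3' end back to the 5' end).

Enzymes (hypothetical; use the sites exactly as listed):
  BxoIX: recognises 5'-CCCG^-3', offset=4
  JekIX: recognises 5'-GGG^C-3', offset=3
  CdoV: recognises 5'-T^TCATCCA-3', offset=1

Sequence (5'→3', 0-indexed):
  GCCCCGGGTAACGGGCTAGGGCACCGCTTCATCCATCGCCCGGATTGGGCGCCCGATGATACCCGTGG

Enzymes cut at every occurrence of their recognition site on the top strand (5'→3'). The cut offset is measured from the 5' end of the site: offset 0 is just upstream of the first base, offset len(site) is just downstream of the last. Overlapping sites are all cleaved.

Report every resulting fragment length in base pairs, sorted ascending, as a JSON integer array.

Per-enzyme occurrences:
  BxoIX (CCCG, off=4): starts [2, 38, 51, 61] → cuts [6, 42, 55, 65]
  JekIX (GGGC, off=3): starts [12, 18, 46, 66] → cuts [1, 15, 21, 49]
  CdoV (TTCATCCA, off=1): starts [27] → cuts [28]

All cut coordinates (distinct, sorted): [1, 6, 15, 21, 28, 42, 49, 55, 65]

Fragment lengths:
  1→6: 5 bp
  6→15: 9 bp
  15→21: 6 bp
  21→28: 7 bp
  28→42: 14 bp
  42→49: 7 bp
  49→55: 6 bp
  55→65: 10 bp
  65→1 (wrap): 68-65+1 = 4 bp

[4,5,6,6,7,7,9,10,14]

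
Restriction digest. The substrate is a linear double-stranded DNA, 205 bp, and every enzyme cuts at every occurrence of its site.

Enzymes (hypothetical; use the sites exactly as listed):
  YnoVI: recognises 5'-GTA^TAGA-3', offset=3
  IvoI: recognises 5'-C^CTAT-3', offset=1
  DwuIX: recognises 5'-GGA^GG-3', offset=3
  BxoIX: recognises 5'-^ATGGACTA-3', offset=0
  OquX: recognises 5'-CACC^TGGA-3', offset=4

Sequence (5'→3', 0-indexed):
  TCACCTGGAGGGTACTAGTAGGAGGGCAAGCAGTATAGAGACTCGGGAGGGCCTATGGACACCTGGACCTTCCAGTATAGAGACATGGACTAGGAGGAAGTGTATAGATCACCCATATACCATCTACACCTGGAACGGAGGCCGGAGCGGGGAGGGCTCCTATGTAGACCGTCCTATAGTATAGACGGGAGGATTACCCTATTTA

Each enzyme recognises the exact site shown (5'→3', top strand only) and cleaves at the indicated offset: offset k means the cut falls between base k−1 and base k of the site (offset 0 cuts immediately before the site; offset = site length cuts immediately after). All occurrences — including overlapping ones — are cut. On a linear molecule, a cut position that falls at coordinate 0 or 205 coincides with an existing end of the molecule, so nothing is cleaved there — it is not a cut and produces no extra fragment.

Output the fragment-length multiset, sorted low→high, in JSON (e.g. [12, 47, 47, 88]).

Scan for sites:
  YnoVI GTATAGA/3: at [32, 74, 101, 178] ⇒ [35, 77, 104, 181]
  IvoI CCTAT/1: at [51, 158, 172, 197] ⇒ [52, 159, 173, 198]
  DwuIX GGAGG/3: at [6, 20, 45, 92, 136, 150, 187] ⇒ [9, 23, 48, 95, 139, 153, 190]
  BxoIX ATGGACTA/0: at [84] ⇒ [84]
  OquX CACCTGGA/4: at [1, 59, 126] ⇒ [5, 63, 130]

Pooled cuts: [5, 9, 23, 35, 48, 52, 63, 77, 84, 95, 104, 130, 139, 153, 159, 173, 181, 190, 198]

Fragments:
  [0,5): 5 bp
  [5,9): 4 bp
  [9,23): 14 bp
  [23,35): 12 bp
  [35,48): 13 bp
  [48,52): 4 bp
  [52,63): 11 bp
  [63,77): 14 bp
  [77,84): 7 bp
  [84,95): 11 bp
  [95,104): 9 bp
  [104,130): 26 bp
  [130,139): 9 bp
  [139,153): 14 bp
  [153,159): 6 bp
  [159,173): 14 bp
  [173,181): 8 bp
  [181,190): 9 bp
  [190,198): 8 bp
  [198,205): 7 bp

[4,4,5,6,7,7,8,8,9,9,9,11,11,12,13,14,14,14,14,26]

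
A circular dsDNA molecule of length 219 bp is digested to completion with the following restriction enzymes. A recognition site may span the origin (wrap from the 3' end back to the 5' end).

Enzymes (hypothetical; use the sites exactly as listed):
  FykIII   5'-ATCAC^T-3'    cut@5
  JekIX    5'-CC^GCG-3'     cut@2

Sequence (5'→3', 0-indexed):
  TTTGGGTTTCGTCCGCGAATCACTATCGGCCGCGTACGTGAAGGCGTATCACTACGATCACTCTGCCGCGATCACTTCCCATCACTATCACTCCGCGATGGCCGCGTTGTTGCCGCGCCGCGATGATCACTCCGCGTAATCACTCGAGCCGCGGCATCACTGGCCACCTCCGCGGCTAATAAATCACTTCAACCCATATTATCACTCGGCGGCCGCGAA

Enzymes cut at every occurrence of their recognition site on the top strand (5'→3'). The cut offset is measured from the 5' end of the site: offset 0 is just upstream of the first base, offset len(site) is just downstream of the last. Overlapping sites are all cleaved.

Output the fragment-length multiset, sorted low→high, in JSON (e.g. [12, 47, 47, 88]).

Per-enzyme occurrences:
  FykIII (ATCACT, off=5): starts [18, 47, 56, 70, 80, 86, 125, 138, 155, 182, 200] → cuts [23, 52, 61, 75, 85, 91, 130, 143, 160, 187, 205]
  JekIX (CCGCG, off=2): starts [12, 29, 65, 92, 101, 112, 117, 131, 148, 169, 212] → cuts [14, 31, 67, 94, 103, 114, 119, 133, 150, 171, 214]

All cut coordinates (distinct, sorted): [14, 23, 31, 52, 61, 67, 75, 85, 91, 94, 103, 114, 119, 130, 133, 143, 150, 160, 171, 187, 205, 214]

Fragment lengths:
  14→23: 9 bp
  23→31: 8 bp
  31→52: 21 bp
  52→61: 9 bp
  61→67: 6 bp
  67→75: 8 bp
  75→85: 10 bp
  85→91: 6 bp
  91→94: 3 bp
  94→103: 9 bp
  103→114: 11 bp
  114→119: 5 bp
  119→130: 11 bp
  130→133: 3 bp
  133→143: 10 bp
  143→150: 7 bp
  150→160: 10 bp
  160→171: 11 bp
  171→187: 16 bp
  187→205: 18 bp
  205→214: 9 bp
  214→14 (wrap): 219-214+14 = 19 bp

[3,3,5,6,6,7,8,8,9,9,9,9,10,10,10,11,11,11,16,18,19,21]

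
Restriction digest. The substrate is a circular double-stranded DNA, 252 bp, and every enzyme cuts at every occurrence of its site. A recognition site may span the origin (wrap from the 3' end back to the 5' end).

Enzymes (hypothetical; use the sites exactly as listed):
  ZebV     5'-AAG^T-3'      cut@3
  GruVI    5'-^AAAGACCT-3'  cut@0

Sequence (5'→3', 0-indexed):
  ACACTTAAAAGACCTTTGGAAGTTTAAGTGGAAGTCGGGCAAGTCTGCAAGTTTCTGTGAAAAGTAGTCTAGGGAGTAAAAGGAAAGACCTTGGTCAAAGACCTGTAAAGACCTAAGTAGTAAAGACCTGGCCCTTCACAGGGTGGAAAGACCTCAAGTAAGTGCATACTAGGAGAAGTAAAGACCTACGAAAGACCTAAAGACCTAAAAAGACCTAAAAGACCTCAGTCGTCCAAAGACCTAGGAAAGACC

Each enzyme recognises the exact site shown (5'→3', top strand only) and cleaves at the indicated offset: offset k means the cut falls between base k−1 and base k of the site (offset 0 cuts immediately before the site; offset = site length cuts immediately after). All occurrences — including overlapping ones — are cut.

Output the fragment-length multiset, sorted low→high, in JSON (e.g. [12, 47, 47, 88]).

Site scan:
  ZebV (AAGT, off=3): starts [19, 25, 31, 40, 48, 61, 114, 155, 159, 175] → cuts [22, 28, 34, 43, 51, 64, 117, 158, 162, 178]
  GruVI (AAAGACCT, off=0): starts [7, 83, 96, 106, 121, 146, 179, 190, 198, 208, 217, 234] → cuts [7, 83, 96, 106, 121, 146, 179, 190, 198, 208, 217, 234]

All cut coordinates (distinct, sorted): [7, 22, 28, 34, 43, 51, 64, 83, 96, 106, 117, 121, 146, 158, 162, 178, 179, 190, 198, 208, 217, 234]

Fragment lengths:
  7→22: 15 bp
  22→28: 6 bp
  28→34: 6 bp
  34→43: 9 bp
  43→51: 8 bp
  51→64: 13 bp
  64→83: 19 bp
  83→96: 13 bp
  96→106: 10 bp
  106→117: 11 bp
  117→121: 4 bp
  121→146: 25 bp
  146→158: 12 bp
  158→162: 4 bp
  162→178: 16 bp
  178→179: 1 bp
  179→190: 11 bp
  190→198: 8 bp
  198→208: 10 bp
  208→217: 9 bp
  217→234: 17 bp
  234→7 (wrap): 252-234+7 = 25 bp

[1,4,4,6,6,8,8,9,9,10,10,11,11,12,13,13,15,16,17,19,25,25]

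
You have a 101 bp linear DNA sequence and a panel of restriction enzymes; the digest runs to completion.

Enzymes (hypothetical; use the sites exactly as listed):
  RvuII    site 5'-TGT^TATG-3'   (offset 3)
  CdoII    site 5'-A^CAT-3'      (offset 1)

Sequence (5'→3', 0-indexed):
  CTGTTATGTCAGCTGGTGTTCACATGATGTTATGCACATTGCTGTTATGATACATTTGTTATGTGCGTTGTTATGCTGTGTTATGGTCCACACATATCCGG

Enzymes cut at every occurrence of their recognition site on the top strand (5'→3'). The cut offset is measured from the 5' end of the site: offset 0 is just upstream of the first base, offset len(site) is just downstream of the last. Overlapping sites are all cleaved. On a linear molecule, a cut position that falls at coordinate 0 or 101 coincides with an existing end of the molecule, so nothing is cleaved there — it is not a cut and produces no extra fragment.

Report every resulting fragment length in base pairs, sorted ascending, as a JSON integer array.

Scan for sites:
  RvuII (TGTTATG, off=3): starts [1, 27, 42, 56, 68, 78] → cuts [4, 30, 45, 59, 71, 81]
  CdoII (ACAT, off=1): starts [21, 35, 51, 91] → cuts [22, 36, 52, 92]

Pooled cuts: [4, 22, 30, 36, 45, 52, 59, 71, 81, 92]

Fragments:
  [0,4): 4 bp
  [4,22): 18 bp
  [22,30): 8 bp
  [30,36): 6 bp
  [36,45): 9 bp
  [45,52): 7 bp
  [52,59): 7 bp
  [59,71): 12 bp
  [71,81): 10 bp
  [81,92): 11 bp
  [92,101): 9 bp

[4,6,7,7,8,9,9,10,11,12,18]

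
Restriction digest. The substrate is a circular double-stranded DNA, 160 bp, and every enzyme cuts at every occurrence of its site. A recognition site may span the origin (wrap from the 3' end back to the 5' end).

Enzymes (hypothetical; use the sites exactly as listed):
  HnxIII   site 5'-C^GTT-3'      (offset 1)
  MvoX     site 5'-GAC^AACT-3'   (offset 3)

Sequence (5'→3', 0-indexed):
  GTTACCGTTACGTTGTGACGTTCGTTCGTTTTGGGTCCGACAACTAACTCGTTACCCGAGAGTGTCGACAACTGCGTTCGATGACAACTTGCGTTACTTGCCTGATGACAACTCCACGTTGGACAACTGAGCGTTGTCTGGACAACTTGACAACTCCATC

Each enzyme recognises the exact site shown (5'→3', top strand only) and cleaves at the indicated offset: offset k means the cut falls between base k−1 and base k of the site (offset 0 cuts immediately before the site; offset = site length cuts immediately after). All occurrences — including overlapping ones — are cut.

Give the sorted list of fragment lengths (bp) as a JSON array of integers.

Scan for sites:
  HnxIII CGTT/1: at [5, 10, 18, 22, 26, 49, 74, 91, 116, 131, 159] ⇒ [0, 6, 11, 19, 23, 27, 50, 75, 92, 117, 132]
  MvoX GACAACT/3: at [38, 66, 82, 106, 121, 140, 148] ⇒ [41, 69, 85, 109, 124, 143, 151]

Pooled cuts: [0, 6, 11, 19, 23, 27, 41, 50, 69, 75, 85, 92, 109, 117, 124, 132, 143, 151]

Fragment lengths:
  0→6: 6 bp
  6→11: 5 bp
  11→19: 8 bp
  19→23: 4 bp
  23→27: 4 bp
  27→41: 14 bp
  41→50: 9 bp
  50→69: 19 bp
  69→75: 6 bp
  75→85: 10 bp
  85→92: 7 bp
  92→109: 17 bp
  109→117: 8 bp
  117→124: 7 bp
  124→132: 8 bp
  132→143: 11 bp
  143→151: 8 bp
  151→0 (wrap): 160-151+0 = 9 bp

[4,4,5,6,6,7,7,8,8,8,8,9,9,10,11,14,17,19]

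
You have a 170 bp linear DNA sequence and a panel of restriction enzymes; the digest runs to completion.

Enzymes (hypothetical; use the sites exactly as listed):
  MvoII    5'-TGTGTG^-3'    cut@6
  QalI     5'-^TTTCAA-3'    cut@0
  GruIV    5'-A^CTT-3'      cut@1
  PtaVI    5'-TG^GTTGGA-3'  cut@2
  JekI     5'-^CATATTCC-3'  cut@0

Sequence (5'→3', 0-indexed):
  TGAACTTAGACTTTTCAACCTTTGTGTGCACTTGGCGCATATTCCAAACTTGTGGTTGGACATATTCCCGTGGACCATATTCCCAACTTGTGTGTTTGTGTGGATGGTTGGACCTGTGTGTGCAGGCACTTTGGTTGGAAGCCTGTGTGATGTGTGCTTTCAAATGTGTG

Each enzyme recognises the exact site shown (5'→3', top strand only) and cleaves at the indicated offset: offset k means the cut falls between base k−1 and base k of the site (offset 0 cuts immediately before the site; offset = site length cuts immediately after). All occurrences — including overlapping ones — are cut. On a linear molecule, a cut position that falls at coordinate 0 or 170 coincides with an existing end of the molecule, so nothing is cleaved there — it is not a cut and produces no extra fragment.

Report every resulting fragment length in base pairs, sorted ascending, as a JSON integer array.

[1,2,2,2,4,4,5,6,6,6,6,7,7,8,8,11,11,13,14,15,16,16]

Scan for sites:
  MvoII TGTGTG/6: at [22, 88, 96, 114, 116, 143, 150, 164] ⇒ [28, 94, 102, 120, 122, 149, 156] (position 170 is a terminus of the linear molecule — no cut)
  QalI TTTCAA/0: at [12, 157] ⇒ [12, 157]
  GruIV ACTT/1: at [3, 9, 29, 47, 85, 127] ⇒ [4, 10, 30, 48, 86, 128]
  PtaVI TGGTTGGA/2: at [52, 104, 131] ⇒ [54, 106, 133]
  JekI CATATTCC/0: at [37, 60, 75] ⇒ [37, 60, 75]

All cut coordinates (distinct, sorted): [4, 10, 12, 28, 30, 37, 48, 54, 60, 75, 86, 94, 102, 106, 120, 122, 128, 133, 149, 156, 157]

Fragments:
  [0,4): 4 bp
  [4,10): 6 bp
  [10,12): 2 bp
  [12,28): 16 bp
  [28,30): 2 bp
  [30,37): 7 bp
  [37,48): 11 bp
  [48,54): 6 bp
  [54,60): 6 bp
  [60,75): 15 bp
  [75,86): 11 bp
  [86,94): 8 bp
  [94,102): 8 bp
  [102,106): 4 bp
  [106,120): 14 bp
  [120,122): 2 bp
  [122,128): 6 bp
  [128,133): 5 bp
  [133,149): 16 bp
  [149,156): 7 bp
  [156,157): 1 bp
  [157,170): 13 bp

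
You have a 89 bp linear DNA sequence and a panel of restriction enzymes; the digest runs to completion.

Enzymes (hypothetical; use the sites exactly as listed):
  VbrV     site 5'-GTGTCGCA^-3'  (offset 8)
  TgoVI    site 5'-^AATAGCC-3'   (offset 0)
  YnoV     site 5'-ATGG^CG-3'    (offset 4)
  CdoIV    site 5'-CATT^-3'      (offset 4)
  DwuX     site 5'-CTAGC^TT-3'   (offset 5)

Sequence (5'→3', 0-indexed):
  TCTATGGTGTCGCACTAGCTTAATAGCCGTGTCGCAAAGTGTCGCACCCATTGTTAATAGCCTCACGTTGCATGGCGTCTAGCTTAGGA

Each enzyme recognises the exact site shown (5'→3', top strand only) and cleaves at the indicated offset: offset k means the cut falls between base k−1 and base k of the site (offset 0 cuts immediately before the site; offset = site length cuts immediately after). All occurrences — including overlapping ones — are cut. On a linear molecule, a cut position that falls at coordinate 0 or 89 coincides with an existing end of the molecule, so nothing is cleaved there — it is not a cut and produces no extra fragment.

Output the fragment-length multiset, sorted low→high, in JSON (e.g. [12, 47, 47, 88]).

[2,3,5,6,6,8,10,14,15,20]

Site scan:
  VbrV GTGTCGCA/8: at [6, 28, 38] ⇒ [14, 36, 46]
  TgoVI AATAGCC/0: at [21, 55] ⇒ [21, 55]
  YnoV ATGGCG/4: at [71] ⇒ [75]
  CdoIV CATT/4: at [48] ⇒ [52]
  DwuX CTAGCTT/5: at [14, 78] ⇒ [19, 83]

Pooled cuts: [14, 19, 21, 36, 46, 52, 55, 75, 83]

Fragment lengths:
  [0,14): 14 bp
  [14,19): 5 bp
  [19,21): 2 bp
  [21,36): 15 bp
  [36,46): 10 bp
  [46,52): 6 bp
  [52,55): 3 bp
  [55,75): 20 bp
  [75,83): 8 bp
  [83,89): 6 bp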